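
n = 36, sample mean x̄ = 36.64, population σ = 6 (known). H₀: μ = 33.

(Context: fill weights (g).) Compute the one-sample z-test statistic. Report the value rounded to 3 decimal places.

SE = σ/√n = 6/√36 = 1.0000
z = (x̄−μ₀)/SE = (36.64−33)/1.0000 = 3.6400

test statistic = 3.640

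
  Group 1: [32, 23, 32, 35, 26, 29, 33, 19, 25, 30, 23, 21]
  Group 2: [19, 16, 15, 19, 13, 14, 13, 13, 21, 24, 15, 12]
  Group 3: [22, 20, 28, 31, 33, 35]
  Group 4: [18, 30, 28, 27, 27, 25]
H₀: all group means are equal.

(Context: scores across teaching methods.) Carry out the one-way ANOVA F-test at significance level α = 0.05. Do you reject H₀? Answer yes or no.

Group means [27.33, 16.17, 28.17, 25.83], grand mean 23.500
SSB = Σnᵢ(x̄ᵢ−x̄)² = 985.000; SSW = ΣΣ(x−x̄ᵢ)² = 724.000
MSB = 985.000/3 = 328.3333; MSW = 724.000/32 = 22.6250
F = MSB/MSW = 14.5120
df = (3, 32)
p-value (upper-tail) = 0.00000
At α=0.05: p < α → reject H₀

reject H₀: yes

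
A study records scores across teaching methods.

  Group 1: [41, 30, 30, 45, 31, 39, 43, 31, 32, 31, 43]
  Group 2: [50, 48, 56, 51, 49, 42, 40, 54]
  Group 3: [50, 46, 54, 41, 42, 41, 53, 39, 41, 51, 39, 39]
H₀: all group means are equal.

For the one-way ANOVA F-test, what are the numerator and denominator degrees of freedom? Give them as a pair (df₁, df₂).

degrees of freedom = [2, 28]

k = 3 groups, N = 31 total
df = (k−1, N−k) = (3−1, 31−3) = (2, 28)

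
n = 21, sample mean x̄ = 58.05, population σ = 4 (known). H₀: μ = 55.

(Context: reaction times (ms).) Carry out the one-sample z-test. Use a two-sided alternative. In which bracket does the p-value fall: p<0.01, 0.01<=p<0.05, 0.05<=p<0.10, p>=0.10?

p-value bracket: p<0.01

SE = σ/√n = 4/√21 = 0.8729
z = (x̄−μ₀)/SE = (58.05−55)/0.8729 = 3.4942
p-value (two-sided) = 0.00048
→ bracket: p<0.01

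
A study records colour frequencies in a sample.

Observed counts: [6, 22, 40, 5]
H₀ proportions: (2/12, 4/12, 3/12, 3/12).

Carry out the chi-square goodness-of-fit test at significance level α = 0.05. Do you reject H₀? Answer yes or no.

n = 73; E_i = n·p_i = [12.17, 24.33, 18.25, 18.25]
χ² = (6−12.17)²/12.17 + (22−24.33)²/24.33 + (40−18.25)²/18.25 + (5−18.25)²/18.25 = 38.8904
df = 3
p-value (upper-tail) = 0.00000
At α=0.05: p < α → reject H₀

reject H₀: yes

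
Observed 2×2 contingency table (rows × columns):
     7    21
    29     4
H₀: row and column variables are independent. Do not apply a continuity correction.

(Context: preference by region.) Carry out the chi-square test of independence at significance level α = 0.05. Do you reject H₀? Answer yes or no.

reject H₀: yes

Row totals [28, 33], col totals [36, 25], n=61
χ² = (7−16.52)²/16.52 + (21−11.48)²/11.48 + (29−19.48)²/19.48 + (4−13.52)²/13.52 = 24.7610
df = 1
p-value (upper-tail) = 0.00000
At α=0.05: p < α → reject H₀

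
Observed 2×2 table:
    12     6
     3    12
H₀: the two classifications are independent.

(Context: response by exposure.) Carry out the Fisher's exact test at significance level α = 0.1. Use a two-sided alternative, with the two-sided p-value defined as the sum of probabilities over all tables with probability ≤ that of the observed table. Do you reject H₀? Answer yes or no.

Margins: r₁=18, r₂=15, c₁=15, c₂=18, n=33
p_obs = C(18,12)·C(15,3)/C(33,15); sum pmf over tables with pmf ≤ p_obs
p-value (two-sided) = 0.01346
At α=0.1: p < α → reject H₀

reject H₀: yes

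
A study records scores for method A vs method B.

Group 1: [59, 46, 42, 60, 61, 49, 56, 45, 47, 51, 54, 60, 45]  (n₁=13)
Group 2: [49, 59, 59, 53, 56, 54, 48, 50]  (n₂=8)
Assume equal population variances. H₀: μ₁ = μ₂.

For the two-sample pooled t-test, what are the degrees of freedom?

degrees of freedom = 19

df = n₁ + n₂ − 2 = 13 + 8 − 2 = 19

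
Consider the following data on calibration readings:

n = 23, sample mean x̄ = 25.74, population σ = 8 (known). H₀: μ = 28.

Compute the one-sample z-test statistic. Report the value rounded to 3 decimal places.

SE = σ/√n = 8/√23 = 1.6681
z = (x̄−μ₀)/SE = (25.74−28)/1.6681 = -1.3548

test statistic = -1.355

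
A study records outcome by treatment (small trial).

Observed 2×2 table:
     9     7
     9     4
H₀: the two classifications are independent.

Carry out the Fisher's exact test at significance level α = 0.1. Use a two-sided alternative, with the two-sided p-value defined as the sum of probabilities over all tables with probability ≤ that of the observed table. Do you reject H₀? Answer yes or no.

Margins: r₁=16, r₂=13, c₁=18, c₂=11, n=29
p_obs = C(16,9)·C(13,9)/C(29,18); sum pmf over tables with pmf ≤ p_obs
p-value (two-sided) = 0.70211
At α=0.1: p ≥ α → fail to reject H₀

reject H₀: no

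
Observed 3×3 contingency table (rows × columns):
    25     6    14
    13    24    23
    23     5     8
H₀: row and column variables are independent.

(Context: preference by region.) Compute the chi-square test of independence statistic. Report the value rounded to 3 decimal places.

Row totals [45, 60, 36], col totals [61, 35, 45], n=141
χ² = (25−19.47)²/19.47 + (6−11.17)²/11.17 + (14−14.36)²/14.36 + (13−25.96)²/25.96 + (24−14.89)²/14.89 + (23−19.15)²/19.15 + (23−15.57)²/15.57 + (5−8.94)²/8.94 + (8−11.49)²/11.49 = 23.1184
df = 4

test statistic = 23.118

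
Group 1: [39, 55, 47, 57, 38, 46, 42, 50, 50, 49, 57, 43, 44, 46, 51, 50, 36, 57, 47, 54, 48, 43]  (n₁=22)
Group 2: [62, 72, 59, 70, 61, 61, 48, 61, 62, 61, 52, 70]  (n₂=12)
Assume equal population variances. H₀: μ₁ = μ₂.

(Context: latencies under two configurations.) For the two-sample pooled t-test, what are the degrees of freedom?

df = n₁ + n₂ − 2 = 22 + 12 − 2 = 32

degrees of freedom = 32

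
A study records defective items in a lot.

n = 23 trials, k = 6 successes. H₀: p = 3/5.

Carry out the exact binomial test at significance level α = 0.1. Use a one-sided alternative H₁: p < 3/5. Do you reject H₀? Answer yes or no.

Exact binomial: n=23, k=6, p₀=3/5=0.6000
P(X≤6) from Σ C(n,i)·p₀^i·(1−p₀)^(n−i)
p-value (one-sided, H₁ less) = 0.00103
At α=0.1: p < α → reject H₀

reject H₀: yes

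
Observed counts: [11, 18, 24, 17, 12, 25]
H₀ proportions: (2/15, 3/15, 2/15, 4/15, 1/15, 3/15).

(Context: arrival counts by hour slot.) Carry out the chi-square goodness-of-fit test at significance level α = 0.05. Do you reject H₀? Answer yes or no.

reject H₀: yes

n = 107; E_i = n·p_i = [14.27, 21.40, 14.27, 28.53, 7.13, 21.40]
χ² = (11−14.27)²/14.27 + (18−21.40)²/21.40 + (24−14.27)²/14.27 + (17−28.53)²/28.53 + (12−7.13)²/7.13 + (25−21.40)²/21.40 = 16.5164
df = 5
p-value (upper-tail) = 0.00551
At α=0.05: p < α → reject H₀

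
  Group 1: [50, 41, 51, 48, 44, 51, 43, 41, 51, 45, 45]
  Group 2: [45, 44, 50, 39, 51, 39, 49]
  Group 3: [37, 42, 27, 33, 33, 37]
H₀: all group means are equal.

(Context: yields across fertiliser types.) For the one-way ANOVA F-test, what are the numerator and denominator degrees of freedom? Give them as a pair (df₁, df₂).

degrees of freedom = [2, 21]

k = 3 groups, N = 24 total
df = (k−1, N−k) = (3−1, 24−3) = (2, 21)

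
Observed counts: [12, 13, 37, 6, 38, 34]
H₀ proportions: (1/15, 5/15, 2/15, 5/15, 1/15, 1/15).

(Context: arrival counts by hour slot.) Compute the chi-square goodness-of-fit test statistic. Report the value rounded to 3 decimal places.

n = 140; E_i = n·p_i = [9.33, 46.67, 18.67, 46.67, 9.33, 9.33]
χ² = (12−9.33)²/9.33 + (13−46.67)²/46.67 + (37−18.67)²/18.67 + (6−46.67)²/46.67 + (38−9.33)²/9.33 + (34−9.33)²/9.33 = 231.7321
df = 5

test statistic = 231.732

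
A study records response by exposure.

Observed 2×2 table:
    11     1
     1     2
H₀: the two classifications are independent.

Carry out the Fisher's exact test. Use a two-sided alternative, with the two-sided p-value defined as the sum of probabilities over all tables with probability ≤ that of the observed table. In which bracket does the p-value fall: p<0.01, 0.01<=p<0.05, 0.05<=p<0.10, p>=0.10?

Margins: r₁=12, r₂=3, c₁=12, c₂=3, n=15
p_obs = C(12,11)·C(3,1)/C(15,12); sum pmf over tables with pmf ≤ p_obs
p-value (two-sided) = 0.08132
→ bracket: 0.05<=p<0.10

p-value bracket: 0.05<=p<0.10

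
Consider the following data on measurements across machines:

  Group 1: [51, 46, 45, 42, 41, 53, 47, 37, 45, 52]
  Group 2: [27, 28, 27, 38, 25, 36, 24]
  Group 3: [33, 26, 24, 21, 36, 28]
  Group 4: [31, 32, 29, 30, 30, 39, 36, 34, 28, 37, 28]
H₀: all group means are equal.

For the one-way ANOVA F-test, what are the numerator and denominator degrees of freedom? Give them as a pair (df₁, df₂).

k = 4 groups, N = 34 total
df = (k−1, N−k) = (4−1, 34−4) = (3, 30)

degrees of freedom = [3, 30]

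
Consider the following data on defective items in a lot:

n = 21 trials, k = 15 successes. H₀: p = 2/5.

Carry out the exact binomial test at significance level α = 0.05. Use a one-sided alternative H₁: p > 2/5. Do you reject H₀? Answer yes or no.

Exact binomial: n=21, k=15, p₀=2/5=0.4000
P(X≥15) from Σ C(n,i)·p₀^i·(1−p₀)^(n−i)
p-value (one-sided, H₁ greater) = 0.00355
At α=0.05: p < α → reject H₀

reject H₀: yes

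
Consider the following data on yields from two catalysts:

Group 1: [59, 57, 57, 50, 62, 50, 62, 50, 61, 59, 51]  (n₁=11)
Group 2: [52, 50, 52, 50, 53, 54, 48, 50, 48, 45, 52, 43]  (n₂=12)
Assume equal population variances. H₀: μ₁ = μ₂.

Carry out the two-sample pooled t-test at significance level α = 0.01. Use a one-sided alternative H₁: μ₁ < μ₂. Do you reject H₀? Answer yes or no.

x̄₁=56.182, s₁=4.996, n₁=11
x̄₂=49.750, s₂=3.279, n₂=12
s_p² = [10·4.996² + 11·3.279²]/21 = 17.5184
SE = √(s_p²·(1/11+1/12)) = 1.7471
t = (56.182−49.750)/1.7471 = 3.6814
df = 21
p-value (one-sided, H₁ less) = 0.99931
At α=0.01: p ≥ α → fail to reject H₀

reject H₀: no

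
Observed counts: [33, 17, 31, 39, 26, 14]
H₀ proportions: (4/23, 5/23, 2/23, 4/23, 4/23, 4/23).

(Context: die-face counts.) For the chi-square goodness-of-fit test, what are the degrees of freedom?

degrees of freedom = 5

df = k − 1 = 6 − 1 = 5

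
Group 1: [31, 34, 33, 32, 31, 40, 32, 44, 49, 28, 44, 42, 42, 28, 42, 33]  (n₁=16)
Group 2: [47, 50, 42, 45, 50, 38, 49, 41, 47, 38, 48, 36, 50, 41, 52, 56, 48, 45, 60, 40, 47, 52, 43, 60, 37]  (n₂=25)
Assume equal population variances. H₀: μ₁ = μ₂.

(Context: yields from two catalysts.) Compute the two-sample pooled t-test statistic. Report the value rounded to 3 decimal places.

x̄₁=36.562, s₁=6.572, n₁=16
x̄₂=46.480, s₂=6.609, n₂=25
s_p² = [15·6.572² + 24·6.609²]/39 = 43.4917
SE = √(s_p²·(1/16+1/25)) = 2.1114
t = (36.562−46.480)/2.1114 = -4.6972
df = 39

test statistic = -4.697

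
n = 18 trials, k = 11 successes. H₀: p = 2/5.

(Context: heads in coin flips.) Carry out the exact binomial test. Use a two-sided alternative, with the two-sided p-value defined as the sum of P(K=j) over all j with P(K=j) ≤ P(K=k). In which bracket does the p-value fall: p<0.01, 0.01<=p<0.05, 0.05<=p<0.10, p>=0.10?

Exact binomial: n=18, k=11, p₀=2/5=0.4000
P(X=j) = C(n,j)·p₀^j·(1−p₀)^(n−j); p = Σ P(X=j) over j with P(X=j) ≤ P(X=11)
p-value (two-sided) = 0.09043
→ bracket: 0.05<=p<0.10

p-value bracket: 0.05<=p<0.10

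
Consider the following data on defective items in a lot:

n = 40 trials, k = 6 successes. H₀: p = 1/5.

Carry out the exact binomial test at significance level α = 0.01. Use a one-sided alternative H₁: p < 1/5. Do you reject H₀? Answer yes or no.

Exact binomial: n=40, k=6, p₀=1/5=0.2000
P(X≤6) from Σ C(n,i)·p₀^i·(1−p₀)^(n−i)
p-value (one-sided, H₁ less) = 0.28589
At α=0.01: p ≥ α → fail to reject H₀

reject H₀: no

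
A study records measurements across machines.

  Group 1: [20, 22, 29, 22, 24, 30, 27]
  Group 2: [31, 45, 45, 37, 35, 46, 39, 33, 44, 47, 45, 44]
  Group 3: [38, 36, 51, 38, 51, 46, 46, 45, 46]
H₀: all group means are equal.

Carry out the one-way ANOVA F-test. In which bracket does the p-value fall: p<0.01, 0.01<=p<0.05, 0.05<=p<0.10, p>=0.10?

Group means [24.86, 40.92, 44.11], grand mean 37.929
SSB = Σnᵢ(x̄ᵢ−x̄)² = 1647.194; SSW = ΣΣ(x−x̄ᵢ)² = 682.663
MSB = 1647.194/2 = 823.5972; MSW = 682.663/25 = 27.3065
F = MSB/MSW = 30.1612
df = (2, 25)
p-value (upper-tail) = 0.00000
→ bracket: p<0.01

p-value bracket: p<0.01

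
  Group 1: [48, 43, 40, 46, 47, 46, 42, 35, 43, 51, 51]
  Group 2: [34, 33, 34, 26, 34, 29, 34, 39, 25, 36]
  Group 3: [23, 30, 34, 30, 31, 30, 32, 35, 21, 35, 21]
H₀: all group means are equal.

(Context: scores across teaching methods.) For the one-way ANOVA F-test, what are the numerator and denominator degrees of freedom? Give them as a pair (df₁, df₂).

k = 3 groups, N = 32 total
df = (k−1, N−k) = (3−1, 32−3) = (2, 29)

degrees of freedom = [2, 29]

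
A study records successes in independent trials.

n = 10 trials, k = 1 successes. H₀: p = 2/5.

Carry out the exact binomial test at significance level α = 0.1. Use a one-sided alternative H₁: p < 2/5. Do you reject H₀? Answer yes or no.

reject H₀: yes

Exact binomial: n=10, k=1, p₀=2/5=0.4000
P(X≤1) from Σ C(n,i)·p₀^i·(1−p₀)^(n−i)
p-value (one-sided, H₁ less) = 0.04636
At α=0.1: p < α → reject H₀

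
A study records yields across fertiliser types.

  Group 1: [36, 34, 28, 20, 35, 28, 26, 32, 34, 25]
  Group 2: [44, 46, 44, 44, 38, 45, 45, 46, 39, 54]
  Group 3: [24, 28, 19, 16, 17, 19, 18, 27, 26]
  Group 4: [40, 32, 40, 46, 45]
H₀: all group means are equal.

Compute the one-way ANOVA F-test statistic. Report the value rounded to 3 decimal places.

Group means [29.80, 44.50, 21.56, 40.60], grand mean 33.529
SSB = Σnᵢ(x̄ᵢ−x̄)² = 2882.948; SSW = ΣΣ(x−x̄ᵢ)² = 711.522
MSB = 2882.948/3 = 960.9828; MSW = 711.522/30 = 23.7174
F = MSB/MSW = 40.5180
df = (3, 30)

test statistic = 40.518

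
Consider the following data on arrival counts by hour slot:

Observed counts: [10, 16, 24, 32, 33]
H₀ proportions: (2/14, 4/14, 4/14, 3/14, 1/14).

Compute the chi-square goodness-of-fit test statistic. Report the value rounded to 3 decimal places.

n = 115; E_i = n·p_i = [16.43, 32.86, 32.86, 24.64, 8.21]
χ² = (10−16.43)²/16.43 + (16−32.86)²/32.86 + (24−32.86)²/32.86 + (32−24.64)²/24.64 + (33−8.21)²/8.21 = 90.5362
df = 4

test statistic = 90.536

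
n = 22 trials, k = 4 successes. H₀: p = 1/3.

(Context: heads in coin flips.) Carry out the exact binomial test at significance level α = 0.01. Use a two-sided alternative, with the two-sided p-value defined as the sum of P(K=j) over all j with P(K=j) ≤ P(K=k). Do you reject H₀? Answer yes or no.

reject H₀: no

Exact binomial: n=22, k=4, p₀=1/3=0.3333
P(X=j) = C(n,j)·p₀^j·(1−p₀)^(n−j); p = Σ P(X=j) over j with P(X=j) ≤ P(X=4)
p-value (two-sided) = 0.17490
At α=0.01: p ≥ α → fail to reject H₀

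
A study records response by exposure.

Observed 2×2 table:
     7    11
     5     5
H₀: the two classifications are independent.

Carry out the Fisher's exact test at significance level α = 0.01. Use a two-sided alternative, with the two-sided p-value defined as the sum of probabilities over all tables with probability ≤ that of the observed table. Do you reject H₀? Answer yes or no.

reject H₀: no

Margins: r₁=18, r₂=10, c₁=12, c₂=16, n=28
p_obs = C(18,7)·C(10,5)/C(28,12); sum pmf over tables with pmf ≤ p_obs
p-value (two-sided) = 0.69794
At α=0.01: p ≥ α → fail to reject H₀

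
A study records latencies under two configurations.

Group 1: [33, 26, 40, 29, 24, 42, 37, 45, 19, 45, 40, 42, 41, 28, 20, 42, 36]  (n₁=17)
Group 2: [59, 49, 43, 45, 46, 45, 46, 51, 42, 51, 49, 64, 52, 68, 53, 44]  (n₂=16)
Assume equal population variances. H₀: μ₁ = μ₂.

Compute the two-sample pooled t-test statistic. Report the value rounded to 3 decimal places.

test statistic = -5.570

x̄₁=34.647, s₁=8.689, n₁=17
x̄₂=50.438, s₂=7.510, n₂=16
s_p² = [16·8.689² + 15·7.510²]/31 = 66.2523
SE = √(s_p²·(1/17+1/16)) = 2.8351
t = (34.647−50.438)/2.8351 = -5.5696
df = 31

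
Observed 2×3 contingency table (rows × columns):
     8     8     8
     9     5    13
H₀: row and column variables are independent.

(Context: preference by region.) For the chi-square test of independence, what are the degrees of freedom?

degrees of freedom = 2

df = (r−1)(c−1) = (2−1)·(3−1) = 2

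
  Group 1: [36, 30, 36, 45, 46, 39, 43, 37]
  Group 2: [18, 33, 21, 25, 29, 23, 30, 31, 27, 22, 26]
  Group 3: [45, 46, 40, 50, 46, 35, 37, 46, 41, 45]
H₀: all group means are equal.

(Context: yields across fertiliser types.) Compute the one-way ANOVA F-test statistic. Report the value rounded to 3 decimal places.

test statistic = 35.621

Group means [39.00, 25.91, 43.10], grand mean 35.448
SSB = Σnᵢ(x̄ᵢ−x̄)² = 1687.363; SSW = ΣΣ(x−x̄ᵢ)² = 615.809
MSB = 1687.363/2 = 843.6817; MSW = 615.809/26 = 23.6850
F = MSB/MSW = 35.6210
df = (2, 26)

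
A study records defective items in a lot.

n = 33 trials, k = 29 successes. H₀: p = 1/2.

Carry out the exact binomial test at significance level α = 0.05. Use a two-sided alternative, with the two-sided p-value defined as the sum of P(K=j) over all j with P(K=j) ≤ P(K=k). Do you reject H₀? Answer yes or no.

reject H₀: yes

Exact binomial: n=33, k=29, p₀=1/2=0.5000
P(X=j) = C(n,j)·p₀^j·(1−p₀)^(n−j); p = Σ P(X=j) over j with P(X=j) ≤ P(X=29)
p-value (two-sided) = 0.00001
At α=0.05: p < α → reject H₀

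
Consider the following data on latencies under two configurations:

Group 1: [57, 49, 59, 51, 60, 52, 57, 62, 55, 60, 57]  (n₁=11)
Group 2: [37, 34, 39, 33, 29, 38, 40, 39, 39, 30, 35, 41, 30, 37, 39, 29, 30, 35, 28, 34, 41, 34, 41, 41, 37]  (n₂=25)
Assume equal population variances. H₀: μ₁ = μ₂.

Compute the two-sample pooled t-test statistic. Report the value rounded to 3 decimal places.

test statistic = 13.400

x̄₁=56.273, s₁=4.125, n₁=11
x̄₂=35.600, s₂=4.320, n₂=25
s_p² = [10·4.125² + 24·4.320²]/34 = 18.1818
SE = √(s_p²·(1/11+1/25)) = 1.5428
t = (56.273−35.600)/1.5428 = 13.3997
df = 34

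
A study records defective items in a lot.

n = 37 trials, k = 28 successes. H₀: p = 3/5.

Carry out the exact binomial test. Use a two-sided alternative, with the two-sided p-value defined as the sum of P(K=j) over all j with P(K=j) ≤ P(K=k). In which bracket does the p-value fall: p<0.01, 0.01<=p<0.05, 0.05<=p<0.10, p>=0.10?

Exact binomial: n=37, k=28, p₀=3/5=0.6000
P(X=j) = C(n,j)·p₀^j·(1−p₀)^(n−j); p = Σ P(X=j) over j with P(X=j) ≤ P(X=28)
p-value (two-sided) = 0.06384
→ bracket: 0.05<=p<0.10

p-value bracket: 0.05<=p<0.10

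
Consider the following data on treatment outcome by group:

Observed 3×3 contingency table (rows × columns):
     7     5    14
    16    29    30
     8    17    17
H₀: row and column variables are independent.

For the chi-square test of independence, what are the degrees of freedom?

df = (r−1)(c−1) = (3−1)·(3−1) = 4

degrees of freedom = 4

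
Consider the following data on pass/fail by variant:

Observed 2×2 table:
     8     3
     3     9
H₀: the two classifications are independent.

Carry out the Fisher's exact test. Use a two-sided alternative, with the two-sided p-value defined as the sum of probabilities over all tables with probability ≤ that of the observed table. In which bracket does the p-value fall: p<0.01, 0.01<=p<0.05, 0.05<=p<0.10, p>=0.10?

p-value bracket: 0.01<=p<0.05

Margins: r₁=11, r₂=12, c₁=11, c₂=12, n=23
p_obs = C(11,8)·C(12,3)/C(23,11); sum pmf over tables with pmf ≤ p_obs
p-value (two-sided) = 0.03913
→ bracket: 0.01<=p<0.05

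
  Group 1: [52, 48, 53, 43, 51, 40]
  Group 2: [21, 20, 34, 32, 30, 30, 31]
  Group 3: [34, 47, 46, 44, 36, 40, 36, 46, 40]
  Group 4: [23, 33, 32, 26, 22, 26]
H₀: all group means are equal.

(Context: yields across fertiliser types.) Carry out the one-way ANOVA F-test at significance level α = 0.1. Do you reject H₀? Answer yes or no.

Group means [47.83, 28.29, 41.00, 27.00], grand mean 36.286
SSB = Σnᵢ(x̄ᵢ−x̄)² = 1965.452; SSW = ΣΣ(x−x̄ᵢ)² = 620.262
MSB = 1965.452/3 = 655.1508; MSW = 620.262/24 = 25.8442
F = MSB/MSW = 25.3500
df = (3, 24)
p-value (upper-tail) = 0.00000
At α=0.1: p < α → reject H₀

reject H₀: yes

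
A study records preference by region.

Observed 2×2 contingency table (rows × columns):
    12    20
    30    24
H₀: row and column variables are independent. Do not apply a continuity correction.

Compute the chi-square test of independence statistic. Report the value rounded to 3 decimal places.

test statistic = 2.622

Row totals [32, 54], col totals [42, 44], n=86
χ² = (12−15.63)²/15.63 + (20−16.37)²/16.37 + (30−26.37)²/26.37 + (24−27.63)²/27.63 = 2.6216
df = 1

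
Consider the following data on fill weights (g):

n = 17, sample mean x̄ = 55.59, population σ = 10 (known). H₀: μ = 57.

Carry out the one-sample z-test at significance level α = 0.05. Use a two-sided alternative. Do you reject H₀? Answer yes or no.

SE = σ/√n = 10/√17 = 2.4254
z = (x̄−μ₀)/SE = (55.59−57)/2.4254 = -0.5814
p-value (two-sided) = 0.56100
At α=0.05: p ≥ α → fail to reject H₀

reject H₀: no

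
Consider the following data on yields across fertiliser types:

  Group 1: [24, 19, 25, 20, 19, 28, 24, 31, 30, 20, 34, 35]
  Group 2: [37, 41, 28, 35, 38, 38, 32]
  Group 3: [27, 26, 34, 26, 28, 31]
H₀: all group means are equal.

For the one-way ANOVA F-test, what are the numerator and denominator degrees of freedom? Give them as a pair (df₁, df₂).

degrees of freedom = [2, 22]

k = 3 groups, N = 25 total
df = (k−1, N−k) = (3−1, 25−3) = (2, 22)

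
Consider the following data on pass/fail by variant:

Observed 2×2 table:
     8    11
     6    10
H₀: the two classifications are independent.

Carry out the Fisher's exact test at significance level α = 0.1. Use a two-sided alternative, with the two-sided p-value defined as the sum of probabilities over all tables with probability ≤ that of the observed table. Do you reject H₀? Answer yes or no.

reject H₀: no

Margins: r₁=19, r₂=16, c₁=14, c₂=21, n=35
p_obs = C(19,8)·C(16,6)/C(35,14); sum pmf over tables with pmf ≤ p_obs
p-value (two-sided) = 1.00000
At α=0.1: p ≥ α → fail to reject H₀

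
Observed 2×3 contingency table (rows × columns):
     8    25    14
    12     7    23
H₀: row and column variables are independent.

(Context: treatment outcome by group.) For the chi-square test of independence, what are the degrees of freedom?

df = (r−1)(c−1) = (2−1)·(3−1) = 2

degrees of freedom = 2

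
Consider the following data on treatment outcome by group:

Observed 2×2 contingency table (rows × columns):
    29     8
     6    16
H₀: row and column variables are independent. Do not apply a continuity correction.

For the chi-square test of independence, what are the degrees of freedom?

degrees of freedom = 1

df = (r−1)(c−1) = (2−1)·(2−1) = 1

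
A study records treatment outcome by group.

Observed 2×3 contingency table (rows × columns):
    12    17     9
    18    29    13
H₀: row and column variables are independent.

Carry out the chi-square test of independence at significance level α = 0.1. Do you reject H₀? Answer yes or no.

reject H₀: no

Row totals [38, 60], col totals [30, 46, 22], n=98
χ² = (12−11.63)²/11.63 + (17−17.84)²/17.84 + (9−8.53)²/8.53 + (18−18.37)²/18.37 + (29−28.16)²/28.16 + (13−13.47)²/13.47 = 0.1252
df = 2
p-value (upper-tail) = 0.93930
At α=0.1: p ≥ α → fail to reject H₀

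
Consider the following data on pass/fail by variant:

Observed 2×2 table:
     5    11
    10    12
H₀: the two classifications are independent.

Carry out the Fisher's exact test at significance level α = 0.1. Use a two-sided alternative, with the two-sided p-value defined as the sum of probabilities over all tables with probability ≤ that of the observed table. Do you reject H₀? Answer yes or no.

reject H₀: no

Margins: r₁=16, r₂=22, c₁=15, c₂=23, n=38
p_obs = C(16,5)·C(22,10)/C(38,15); sum pmf over tables with pmf ≤ p_obs
p-value (two-sided) = 0.50608
At α=0.1: p ≥ α → fail to reject H₀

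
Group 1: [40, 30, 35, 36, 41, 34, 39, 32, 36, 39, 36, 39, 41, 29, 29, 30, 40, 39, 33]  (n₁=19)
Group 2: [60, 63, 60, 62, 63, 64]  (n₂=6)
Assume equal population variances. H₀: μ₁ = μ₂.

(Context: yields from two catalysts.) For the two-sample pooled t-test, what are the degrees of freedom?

degrees of freedom = 23

df = n₁ + n₂ − 2 = 19 + 6 − 2 = 23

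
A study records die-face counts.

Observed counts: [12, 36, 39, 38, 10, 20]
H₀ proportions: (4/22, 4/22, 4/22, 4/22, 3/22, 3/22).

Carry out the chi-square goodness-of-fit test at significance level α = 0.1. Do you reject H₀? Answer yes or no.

reject H₀: yes

n = 155; E_i = n·p_i = [28.18, 28.18, 28.18, 28.18, 21.14, 21.14]
χ² = (12−28.18)²/28.18 + (36−28.18)²/28.18 + (39−28.18)²/28.18 + (38−28.18)²/28.18 + (10−21.14)²/21.14 + (20−21.14)²/21.14 = 24.9624
df = 5
p-value (upper-tail) = 0.00014
At α=0.1: p < α → reject H₀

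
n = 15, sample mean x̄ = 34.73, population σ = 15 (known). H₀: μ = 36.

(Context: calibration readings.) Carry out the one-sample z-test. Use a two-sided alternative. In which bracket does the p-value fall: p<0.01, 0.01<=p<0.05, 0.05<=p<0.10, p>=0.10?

p-value bracket: p>=0.10

SE = σ/√n = 15/√15 = 3.8730
z = (x̄−μ₀)/SE = (34.73−36)/3.8730 = -0.3279
p-value (two-sided) = 0.74298
→ bracket: p>=0.10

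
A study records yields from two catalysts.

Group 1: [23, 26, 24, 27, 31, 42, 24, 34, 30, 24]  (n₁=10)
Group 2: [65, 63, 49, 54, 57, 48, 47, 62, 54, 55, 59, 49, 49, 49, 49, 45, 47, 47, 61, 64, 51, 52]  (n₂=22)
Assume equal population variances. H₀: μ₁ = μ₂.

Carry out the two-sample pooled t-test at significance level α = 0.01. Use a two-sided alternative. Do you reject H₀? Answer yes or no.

x̄₁=28.500, s₁=5.968, n₁=10
x̄₂=53.455, s₂=6.345, n₂=22
s_p² = [9·5.968² + 21·6.345²]/30 = 38.8652
SE = √(s_p²·(1/10+1/22)) = 2.3776
t = (28.500−53.455)/2.3776 = -10.4956
df = 30
p-value (two-sided) = 0.00000
At α=0.01: p < α → reject H₀

reject H₀: yes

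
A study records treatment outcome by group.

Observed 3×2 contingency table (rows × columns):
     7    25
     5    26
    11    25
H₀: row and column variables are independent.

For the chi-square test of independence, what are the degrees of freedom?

degrees of freedom = 2

df = (r−1)(c−1) = (3−1)·(2−1) = 2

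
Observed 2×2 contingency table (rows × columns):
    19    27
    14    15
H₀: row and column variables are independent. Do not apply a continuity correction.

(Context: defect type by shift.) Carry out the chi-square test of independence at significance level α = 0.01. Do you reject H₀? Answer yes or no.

reject H₀: no

Row totals [46, 29], col totals [33, 42], n=75
χ² = (19−20.24)²/20.24 + (27−25.76)²/25.76 + (14−12.76)²/12.76 + (15−16.24)²/16.24 = 0.3508
df = 1
p-value (upper-tail) = 0.55364
At α=0.01: p ≥ α → fail to reject H₀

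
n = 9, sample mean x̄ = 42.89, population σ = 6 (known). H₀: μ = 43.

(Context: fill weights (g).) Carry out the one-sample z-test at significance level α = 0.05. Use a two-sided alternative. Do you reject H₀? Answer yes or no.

SE = σ/√n = 6/√9 = 2.0000
z = (x̄−μ₀)/SE = (42.89−43)/2.0000 = -0.0550
p-value (two-sided) = 0.95614
At α=0.05: p ≥ α → fail to reject H₀

reject H₀: no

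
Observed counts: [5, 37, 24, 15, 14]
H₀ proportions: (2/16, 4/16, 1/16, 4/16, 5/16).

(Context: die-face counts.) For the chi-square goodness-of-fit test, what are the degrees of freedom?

degrees of freedom = 4

df = k − 1 = 5 − 1 = 4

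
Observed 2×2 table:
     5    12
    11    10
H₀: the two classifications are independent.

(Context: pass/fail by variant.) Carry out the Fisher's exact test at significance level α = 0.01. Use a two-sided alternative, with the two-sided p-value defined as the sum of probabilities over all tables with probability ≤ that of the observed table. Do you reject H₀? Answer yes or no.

Margins: r₁=17, r₂=21, c₁=16, c₂=22, n=38
p_obs = C(17,5)·C(21,11)/C(38,16); sum pmf over tables with pmf ≤ p_obs
p-value (two-sided) = 0.19716
At α=0.01: p ≥ α → fail to reject H₀

reject H₀: no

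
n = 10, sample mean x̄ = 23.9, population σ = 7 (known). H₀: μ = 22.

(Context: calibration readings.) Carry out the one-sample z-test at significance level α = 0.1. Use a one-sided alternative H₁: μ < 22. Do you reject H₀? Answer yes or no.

SE = σ/√n = 7/√10 = 2.2136
z = (x̄−μ₀)/SE = (23.9−22)/2.2136 = 0.8583
p-value (one-sided, H₁ less) = 0.80465
At α=0.1: p ≥ α → fail to reject H₀

reject H₀: no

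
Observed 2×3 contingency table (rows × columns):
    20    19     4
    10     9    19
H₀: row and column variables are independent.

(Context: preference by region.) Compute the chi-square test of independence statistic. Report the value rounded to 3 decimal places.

test statistic = 16.441

Row totals [43, 38], col totals [30, 28, 23], n=81
χ² = (20−15.93)²/15.93 + (19−14.86)²/14.86 + (4−12.21)²/12.21 + (10−14.07)²/14.07 + (9−13.14)²/13.14 + (19−10.79)²/10.79 = 16.4414
df = 2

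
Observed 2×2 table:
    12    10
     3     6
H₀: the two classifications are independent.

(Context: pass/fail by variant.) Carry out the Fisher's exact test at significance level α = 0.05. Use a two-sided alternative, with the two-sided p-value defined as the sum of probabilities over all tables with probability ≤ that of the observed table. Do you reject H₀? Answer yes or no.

reject H₀: no

Margins: r₁=22, r₂=9, c₁=15, c₂=16, n=31
p_obs = C(22,12)·C(9,3)/C(31,15); sum pmf over tables with pmf ≤ p_obs
p-value (two-sided) = 0.43315
At α=0.05: p ≥ α → fail to reject H₀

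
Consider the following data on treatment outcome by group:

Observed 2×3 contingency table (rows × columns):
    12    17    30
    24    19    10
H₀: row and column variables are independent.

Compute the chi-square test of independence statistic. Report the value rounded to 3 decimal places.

Row totals [59, 53], col totals [36, 36, 40], n=112
χ² = (12−18.96)²/18.96 + (17−18.96)²/18.96 + (30−21.07)²/21.07 + (24−17.04)²/17.04 + (19−17.04)²/17.04 + (10−18.93)²/18.93 = 13.8294
df = 2

test statistic = 13.829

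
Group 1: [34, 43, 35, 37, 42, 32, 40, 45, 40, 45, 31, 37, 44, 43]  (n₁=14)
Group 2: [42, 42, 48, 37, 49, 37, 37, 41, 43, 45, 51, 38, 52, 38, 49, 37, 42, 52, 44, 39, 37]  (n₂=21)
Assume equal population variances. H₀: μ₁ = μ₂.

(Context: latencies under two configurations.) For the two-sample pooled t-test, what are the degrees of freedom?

df = n₁ + n₂ − 2 = 14 + 21 − 2 = 33

degrees of freedom = 33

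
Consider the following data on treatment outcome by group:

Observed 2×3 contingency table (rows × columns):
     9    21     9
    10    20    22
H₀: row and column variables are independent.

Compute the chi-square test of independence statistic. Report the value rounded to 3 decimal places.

Row totals [39, 52], col totals [19, 41, 31], n=91
χ² = (9−8.14)²/8.14 + (21−17.57)²/17.57 + (9−13.29)²/13.29 + (10−10.86)²/10.86 + (20−23.43)²/23.43 + (22−17.71)²/17.71 = 3.7480
df = 2

test statistic = 3.748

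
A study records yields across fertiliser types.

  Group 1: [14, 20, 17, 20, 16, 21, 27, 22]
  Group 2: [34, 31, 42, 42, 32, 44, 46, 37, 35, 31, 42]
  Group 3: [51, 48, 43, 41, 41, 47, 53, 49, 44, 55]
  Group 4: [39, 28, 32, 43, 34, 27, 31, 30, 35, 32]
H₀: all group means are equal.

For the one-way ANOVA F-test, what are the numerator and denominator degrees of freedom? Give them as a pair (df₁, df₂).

degrees of freedom = [3, 35]

k = 4 groups, N = 39 total
df = (k−1, N−k) = (4−1, 39−4) = (3, 35)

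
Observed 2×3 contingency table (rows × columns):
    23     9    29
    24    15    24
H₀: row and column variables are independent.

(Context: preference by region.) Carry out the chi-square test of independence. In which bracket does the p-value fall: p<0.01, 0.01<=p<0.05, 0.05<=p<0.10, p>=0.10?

Row totals [61, 63], col totals [47, 24, 53], n=124
χ² = (23−23.12)²/23.12 + (9−11.81)²/11.81 + (29−26.07)²/26.07 + (24−23.88)²/23.88 + (15−12.19)²/12.19 + (24−26.93)²/26.93 = 1.9612
df = 2
p-value (upper-tail) = 0.37508
→ bracket: p>=0.10

p-value bracket: p>=0.10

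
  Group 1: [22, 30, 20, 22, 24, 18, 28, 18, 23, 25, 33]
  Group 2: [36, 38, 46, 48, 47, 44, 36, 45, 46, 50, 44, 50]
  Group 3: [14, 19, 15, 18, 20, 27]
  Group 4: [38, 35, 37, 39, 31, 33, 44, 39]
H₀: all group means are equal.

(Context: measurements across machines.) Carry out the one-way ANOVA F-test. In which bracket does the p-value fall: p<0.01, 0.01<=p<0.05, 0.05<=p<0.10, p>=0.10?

Group means [23.91, 44.17, 18.83, 37.00], grand mean 32.486
SSB = Σnᵢ(x̄ᵢ−x̄)² = 3727.834; SSW = ΣΣ(x−x̄ᵢ)² = 721.409
MSB = 3727.834/3 = 1242.6114; MSW = 721.409/33 = 21.8609
F = MSB/MSW = 56.8418
df = (3, 33)
p-value (upper-tail) = 0.00000
→ bracket: p<0.01

p-value bracket: p<0.01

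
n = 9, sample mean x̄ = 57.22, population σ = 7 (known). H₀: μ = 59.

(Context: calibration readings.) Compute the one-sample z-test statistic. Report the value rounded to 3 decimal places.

SE = σ/√n = 7/√9 = 2.3333
z = (x̄−μ₀)/SE = (57.22−59)/2.3333 = -0.7629

test statistic = -0.763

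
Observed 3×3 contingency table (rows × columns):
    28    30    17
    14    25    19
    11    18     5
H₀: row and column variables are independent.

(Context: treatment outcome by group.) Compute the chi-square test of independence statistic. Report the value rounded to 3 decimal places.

test statistic = 5.746

Row totals [75, 58, 34], col totals [53, 73, 41], n=167
χ² = (28−23.80)²/23.80 + (30−32.78)²/32.78 + (17−18.41)²/18.41 + (14−18.41)²/18.41 + (25−25.35)²/25.35 + (19−14.24)²/14.24 + (11−10.79)²/10.79 + (18−14.86)²/14.86 + (5−8.35)²/8.35 = 5.7456
df = 4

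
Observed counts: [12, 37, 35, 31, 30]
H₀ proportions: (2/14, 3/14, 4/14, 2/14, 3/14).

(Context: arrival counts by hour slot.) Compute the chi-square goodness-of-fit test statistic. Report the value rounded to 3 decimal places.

n = 145; E_i = n·p_i = [20.71, 31.07, 41.43, 20.71, 31.07]
χ² = (12−20.71)²/20.71 + (37−31.07)²/31.07 + (35−41.43)²/41.43 + (31−20.71)²/20.71 + (30−31.07)²/31.07 = 10.9391
df = 4

test statistic = 10.939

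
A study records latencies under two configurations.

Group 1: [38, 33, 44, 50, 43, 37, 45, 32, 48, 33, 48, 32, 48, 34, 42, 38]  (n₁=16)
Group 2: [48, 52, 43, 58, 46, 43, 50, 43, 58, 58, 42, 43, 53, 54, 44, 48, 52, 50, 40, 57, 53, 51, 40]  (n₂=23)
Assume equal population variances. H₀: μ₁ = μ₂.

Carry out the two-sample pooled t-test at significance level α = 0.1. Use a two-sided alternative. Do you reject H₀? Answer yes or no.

x̄₁=40.312, s₁=6.447, n₁=16
x̄₂=48.957, s₂=5.950, n₂=23
s_p² = [15·6.447² + 22·5.950²]/37 = 37.9025
SE = √(s_p²·(1/16+1/23)) = 2.0042
t = (40.312−48.957)/2.0042 = -4.3129
df = 37
p-value (two-sided) = 0.00011
At α=0.1: p < α → reject H₀

reject H₀: yes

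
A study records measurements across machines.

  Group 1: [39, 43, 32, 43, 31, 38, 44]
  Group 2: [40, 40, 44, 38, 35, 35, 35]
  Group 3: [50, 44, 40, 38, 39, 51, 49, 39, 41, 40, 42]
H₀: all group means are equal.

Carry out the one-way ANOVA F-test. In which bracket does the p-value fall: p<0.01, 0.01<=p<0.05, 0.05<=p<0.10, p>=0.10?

p-value bracket: 0.05<=p<0.10

Group means [38.57, 38.14, 43.00], grand mean 40.400
SSB = Σnᵢ(x̄ᵢ−x̄)² = 133.429; SSW = ΣΣ(x−x̄ᵢ)² = 470.571
MSB = 133.429/2 = 66.7143; MSW = 470.571/22 = 21.3896
F = MSB/MSW = 3.1190
df = (2, 22)
p-value (upper-tail) = 0.06419
→ bracket: 0.05<=p<0.10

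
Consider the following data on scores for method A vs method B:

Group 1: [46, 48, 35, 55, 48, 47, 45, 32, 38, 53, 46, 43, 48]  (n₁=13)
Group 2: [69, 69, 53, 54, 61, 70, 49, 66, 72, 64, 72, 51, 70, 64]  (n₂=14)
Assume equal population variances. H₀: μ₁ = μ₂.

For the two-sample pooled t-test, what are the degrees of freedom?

degrees of freedom = 25

df = n₁ + n₂ − 2 = 13 + 14 − 2 = 25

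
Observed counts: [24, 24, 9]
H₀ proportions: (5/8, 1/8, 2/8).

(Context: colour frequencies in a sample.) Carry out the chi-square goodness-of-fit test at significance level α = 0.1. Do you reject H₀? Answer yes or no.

n = 57; E_i = n·p_i = [35.62, 7.12, 14.25]
χ² = (24−35.62)²/35.62 + (24−7.12)²/7.12 + (9−14.25)²/14.25 = 45.6947
df = 2
p-value (upper-tail) = 0.00000
At α=0.1: p < α → reject H₀

reject H₀: yes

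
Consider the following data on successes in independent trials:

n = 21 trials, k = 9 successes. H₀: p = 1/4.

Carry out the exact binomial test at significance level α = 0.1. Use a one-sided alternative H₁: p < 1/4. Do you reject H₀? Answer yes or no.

Exact binomial: n=21, k=9, p₀=1/4=0.2500
P(X≤9) from Σ C(n,i)·p₀^i·(1−p₀)^(n−i)
p-value (one-sided, H₁ less) = 0.97937
At α=0.1: p ≥ α → fail to reject H₀

reject H₀: no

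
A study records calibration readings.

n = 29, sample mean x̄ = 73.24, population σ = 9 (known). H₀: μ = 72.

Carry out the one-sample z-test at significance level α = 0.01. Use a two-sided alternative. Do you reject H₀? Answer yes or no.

reject H₀: no

SE = σ/√n = 9/√29 = 1.6713
z = (x̄−μ₀)/SE = (73.24−72)/1.6713 = 0.7420
p-value (two-sided) = 0.45811
At α=0.01: p ≥ α → fail to reject H₀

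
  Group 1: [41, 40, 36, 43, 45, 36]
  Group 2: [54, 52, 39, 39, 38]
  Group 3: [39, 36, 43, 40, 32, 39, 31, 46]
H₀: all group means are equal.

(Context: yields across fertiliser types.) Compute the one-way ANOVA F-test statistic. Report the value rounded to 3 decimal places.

test statistic = 1.877

Group means [40.17, 44.40, 38.25], grand mean 40.474
SSB = Σnᵢ(x̄ᵢ−x̄)² = 117.204; SSW = ΣΣ(x−x̄ᵢ)² = 499.533
MSB = 117.204/2 = 58.6018; MSW = 499.533/16 = 31.2208
F = MSB/MSW = 1.8770
df = (2, 16)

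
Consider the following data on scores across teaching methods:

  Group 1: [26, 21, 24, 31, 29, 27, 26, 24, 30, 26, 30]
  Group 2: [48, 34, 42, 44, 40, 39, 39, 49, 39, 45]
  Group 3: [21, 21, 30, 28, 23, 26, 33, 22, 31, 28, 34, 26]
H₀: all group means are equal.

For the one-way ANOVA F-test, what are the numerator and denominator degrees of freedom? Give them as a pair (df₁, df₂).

k = 3 groups, N = 33 total
df = (k−1, N−k) = (3−1, 33−3) = (2, 30)

degrees of freedom = [2, 30]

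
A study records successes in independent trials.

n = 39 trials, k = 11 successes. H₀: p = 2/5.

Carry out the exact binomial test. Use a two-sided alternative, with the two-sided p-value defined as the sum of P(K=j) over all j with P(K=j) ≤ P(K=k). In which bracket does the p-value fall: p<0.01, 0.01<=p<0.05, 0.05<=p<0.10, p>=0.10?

Exact binomial: n=39, k=11, p₀=2/5=0.4000
P(X=j) = C(n,j)·p₀^j·(1−p₀)^(n−j); p = Σ P(X=j) over j with P(X=j) ≤ P(X=11)
p-value (two-sided) = 0.14410
→ bracket: p>=0.10

p-value bracket: p>=0.10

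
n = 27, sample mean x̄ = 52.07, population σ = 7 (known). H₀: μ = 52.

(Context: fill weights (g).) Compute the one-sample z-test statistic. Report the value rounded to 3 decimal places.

test statistic = 0.052

SE = σ/√n = 7/√27 = 1.3472
z = (x̄−μ₀)/SE = (52.07−52)/1.3472 = 0.0520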